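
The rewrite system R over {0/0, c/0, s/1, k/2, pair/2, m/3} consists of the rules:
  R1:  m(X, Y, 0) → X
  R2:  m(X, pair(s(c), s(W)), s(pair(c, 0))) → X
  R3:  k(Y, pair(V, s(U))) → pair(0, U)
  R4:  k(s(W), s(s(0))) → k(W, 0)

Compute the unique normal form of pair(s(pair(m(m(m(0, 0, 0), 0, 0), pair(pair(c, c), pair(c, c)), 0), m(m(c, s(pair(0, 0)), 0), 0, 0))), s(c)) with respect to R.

pair(s(pair(0, c)), s(c))

1. pair(s(pair(m(m(m(0, 0, 0), 0, 0), pair(pair(c, c), pair(c, c)), 0), m(m(c, s(pair(0, 0)), 0), 0, 0))), s(c))  →  pair(s(pair(m(m(0, 0, 0), 0, 0), m(m(c, s(pair(0, 0)), 0), 0, 0))), s(c))   [R1 at 1.1.1]
2. pair(s(pair(m(m(0, 0, 0), 0, 0), m(m(c, s(pair(0, 0)), 0), 0, 0))), s(c))  →  pair(s(pair(m(0, 0, 0), m(m(c, s(pair(0, 0)), 0), 0, 0))), s(c))   [R1 at 1.1.1]
3. pair(s(pair(m(0, 0, 0), m(m(c, s(pair(0, 0)), 0), 0, 0))), s(c))  →  pair(s(pair(0, m(m(c, s(pair(0, 0)), 0), 0, 0))), s(c))   [R1 at 1.1.1]
4. pair(s(pair(0, m(m(c, s(pair(0, 0)), 0), 0, 0))), s(c))  →  pair(s(pair(0, m(c, s(pair(0, 0)), 0))), s(c))   [R1 at 1.1.2]
5. pair(s(pair(0, m(c, s(pair(0, 0)), 0))), s(c))  →  pair(s(pair(0, c)), s(c))   [R1 at 1.1.2]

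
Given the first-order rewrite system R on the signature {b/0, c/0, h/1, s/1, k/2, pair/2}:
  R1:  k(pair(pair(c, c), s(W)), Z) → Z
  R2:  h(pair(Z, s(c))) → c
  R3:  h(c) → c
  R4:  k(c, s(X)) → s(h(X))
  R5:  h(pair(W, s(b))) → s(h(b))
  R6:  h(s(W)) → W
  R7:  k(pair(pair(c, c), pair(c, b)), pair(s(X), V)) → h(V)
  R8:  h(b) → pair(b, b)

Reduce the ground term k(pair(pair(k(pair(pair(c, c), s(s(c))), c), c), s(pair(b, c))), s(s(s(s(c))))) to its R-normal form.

1. k(pair(pair(k(pair(pair(c, c), s(s(c))), c), c), s(pair(b, c))), s(s(s(s(c)))))  →  k(pair(pair(c, c), s(pair(b, c))), s(s(s(s(c)))))   [R1 at 1.1.1]
2. k(pair(pair(c, c), s(pair(b, c))), s(s(s(s(c)))))  →  s(s(s(s(c))))   [R1 at ε]

s(s(s(s(c))))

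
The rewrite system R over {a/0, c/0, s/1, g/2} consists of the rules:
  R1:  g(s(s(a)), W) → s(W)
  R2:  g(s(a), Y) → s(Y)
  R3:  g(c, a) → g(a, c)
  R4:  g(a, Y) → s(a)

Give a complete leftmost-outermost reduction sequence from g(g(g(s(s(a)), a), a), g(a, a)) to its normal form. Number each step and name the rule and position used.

s(s(a))

1. g(g(g(s(s(a)), a), a), g(a, a))  →  g(g(s(a), a), g(a, a))   [R1 at 1.1]
2. g(g(s(a), a), g(a, a))  →  g(s(a), g(a, a))   [R2 at 1]
3. g(s(a), g(a, a))  →  s(g(a, a))   [R2 at ε]
4. s(g(a, a))  →  s(s(a))   [R4 at 1]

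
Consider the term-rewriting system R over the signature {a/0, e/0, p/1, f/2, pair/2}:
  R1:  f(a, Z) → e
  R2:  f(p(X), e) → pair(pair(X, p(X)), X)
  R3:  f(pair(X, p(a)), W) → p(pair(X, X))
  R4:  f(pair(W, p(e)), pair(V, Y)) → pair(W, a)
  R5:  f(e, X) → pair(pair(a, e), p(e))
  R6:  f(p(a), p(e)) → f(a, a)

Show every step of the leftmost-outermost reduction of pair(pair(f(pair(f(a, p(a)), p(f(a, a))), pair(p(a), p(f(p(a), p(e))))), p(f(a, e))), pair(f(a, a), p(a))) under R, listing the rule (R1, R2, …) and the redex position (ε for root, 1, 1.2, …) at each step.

pair(pair(pair(e, a), p(e)), pair(e, p(a)))

1. pair(pair(f(pair(f(a, p(a)), p(f(a, a))), pair(p(a), p(f(p(a), p(e))))), p(f(a, e))), pair(f(a, a), p(a)))  →  pair(pair(f(pair(e, p(f(a, a))), pair(p(a), p(f(p(a), p(e))))), p(f(a, e))), pair(f(a, a), p(a)))   [R1 at 1.1.1.1]
2. pair(pair(f(pair(e, p(f(a, a))), pair(p(a), p(f(p(a), p(e))))), p(f(a, e))), pair(f(a, a), p(a)))  →  pair(pair(f(pair(e, p(e)), pair(p(a), p(f(p(a), p(e))))), p(f(a, e))), pair(f(a, a), p(a)))   [R1 at 1.1.1.2.1]
3. pair(pair(f(pair(e, p(e)), pair(p(a), p(f(p(a), p(e))))), p(f(a, e))), pair(f(a, a), p(a)))  →  pair(pair(pair(e, a), p(f(a, e))), pair(f(a, a), p(a)))   [R4 at 1.1]
4. pair(pair(pair(e, a), p(f(a, e))), pair(f(a, a), p(a)))  →  pair(pair(pair(e, a), p(e)), pair(f(a, a), p(a)))   [R1 at 1.2.1]
5. pair(pair(pair(e, a), p(e)), pair(f(a, a), p(a)))  →  pair(pair(pair(e, a), p(e)), pair(e, p(a)))   [R1 at 2.1]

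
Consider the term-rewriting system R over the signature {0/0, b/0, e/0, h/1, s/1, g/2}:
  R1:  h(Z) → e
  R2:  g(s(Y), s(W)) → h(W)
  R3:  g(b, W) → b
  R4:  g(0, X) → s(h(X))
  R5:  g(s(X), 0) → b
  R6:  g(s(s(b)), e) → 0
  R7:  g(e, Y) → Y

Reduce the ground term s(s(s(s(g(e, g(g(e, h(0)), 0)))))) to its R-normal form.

1. s(s(s(s(g(e, g(g(e, h(0)), 0))))))  →  s(s(s(s(g(g(e, h(0)), 0)))))   [R7 at 1.1.1.1]
2. s(s(s(s(g(g(e, h(0)), 0)))))  →  s(s(s(s(g(h(0), 0)))))   [R7 at 1.1.1.1.1]
3. s(s(s(s(g(h(0), 0)))))  →  s(s(s(s(g(e, 0)))))   [R1 at 1.1.1.1.1]
4. s(s(s(s(g(e, 0)))))  →  s(s(s(s(0))))   [R7 at 1.1.1.1]

s(s(s(s(0))))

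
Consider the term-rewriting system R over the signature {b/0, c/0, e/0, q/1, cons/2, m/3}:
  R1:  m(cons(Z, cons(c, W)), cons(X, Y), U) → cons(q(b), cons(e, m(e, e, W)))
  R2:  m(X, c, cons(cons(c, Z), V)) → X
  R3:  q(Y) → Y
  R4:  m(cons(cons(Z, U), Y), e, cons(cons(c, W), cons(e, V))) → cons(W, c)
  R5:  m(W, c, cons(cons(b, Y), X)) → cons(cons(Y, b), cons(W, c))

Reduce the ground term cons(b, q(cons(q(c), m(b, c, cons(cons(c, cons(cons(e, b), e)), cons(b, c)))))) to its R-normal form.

cons(b, cons(c, b))

1. cons(b, q(cons(q(c), m(b, c, cons(cons(c, cons(cons(e, b), e)), cons(b, c))))))  →  cons(b, cons(q(c), m(b, c, cons(cons(c, cons(cons(e, b), e)), cons(b, c)))))   [R3 at 2]
2. cons(b, cons(q(c), m(b, c, cons(cons(c, cons(cons(e, b), e)), cons(b, c)))))  →  cons(b, cons(c, m(b, c, cons(cons(c, cons(cons(e, b), e)), cons(b, c)))))   [R3 at 2.1]
3. cons(b, cons(c, m(b, c, cons(cons(c, cons(cons(e, b), e)), cons(b, c)))))  →  cons(b, cons(c, b))   [R2 at 2.2]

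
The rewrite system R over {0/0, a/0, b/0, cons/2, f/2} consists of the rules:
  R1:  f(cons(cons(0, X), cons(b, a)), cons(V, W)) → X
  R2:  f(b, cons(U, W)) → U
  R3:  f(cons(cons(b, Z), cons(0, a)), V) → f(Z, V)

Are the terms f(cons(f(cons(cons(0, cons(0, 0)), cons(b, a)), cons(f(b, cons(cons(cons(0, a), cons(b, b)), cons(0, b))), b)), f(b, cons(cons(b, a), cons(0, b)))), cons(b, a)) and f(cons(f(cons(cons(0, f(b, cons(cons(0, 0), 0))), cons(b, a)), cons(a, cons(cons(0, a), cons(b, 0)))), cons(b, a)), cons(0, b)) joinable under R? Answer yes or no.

yes — NF(t₁) = 0, NF(t₂) = 0

Reduce t₁ = f(cons(f(cons(cons(0, cons(0, 0)), cons(b, a)), cons(f(b, cons(cons(cons(0, a), cons(b, b)), cons(0, b))), b)), f(b, cons(cons(b, a), cons(0, b)))), cons(b, a)):
1. f(cons(f(cons(cons(0, cons(0, 0)), cons(b, a)), cons(f(b, cons(cons(cons(0, a), cons(b, b)), cons(0, b))), b)), f(b, cons(cons(b, a), cons(0, b)))), cons(b, a))  →  f(cons(cons(0, 0), f(b, cons(cons(b, a), cons(0, b)))), cons(b, a))   [R1 at 1.1]
2. f(cons(cons(0, 0), f(b, cons(cons(b, a), cons(0, b)))), cons(b, a))  →  f(cons(cons(0, 0), cons(b, a)), cons(b, a))   [R2 at 1.2]
3. f(cons(cons(0, 0), cons(b, a)), cons(b, a))  →  0   [R1 at ε]

Reduce t₂ = f(cons(f(cons(cons(0, f(b, cons(cons(0, 0), 0))), cons(b, a)), cons(a, cons(cons(0, a), cons(b, 0)))), cons(b, a)), cons(0, b)):
1. f(cons(f(cons(cons(0, f(b, cons(cons(0, 0), 0))), cons(b, a)), cons(a, cons(cons(0, a), cons(b, 0)))), cons(b, a)), cons(0, b))  →  f(cons(f(b, cons(cons(0, 0), 0)), cons(b, a)), cons(0, b))   [R1 at 1.1]
2. f(cons(f(b, cons(cons(0, 0), 0)), cons(b, a)), cons(0, b))  →  f(cons(cons(0, 0), cons(b, a)), cons(0, b))   [R2 at 1.1]
3. f(cons(cons(0, 0), cons(b, a)), cons(0, b))  →  0   [R1 at ε]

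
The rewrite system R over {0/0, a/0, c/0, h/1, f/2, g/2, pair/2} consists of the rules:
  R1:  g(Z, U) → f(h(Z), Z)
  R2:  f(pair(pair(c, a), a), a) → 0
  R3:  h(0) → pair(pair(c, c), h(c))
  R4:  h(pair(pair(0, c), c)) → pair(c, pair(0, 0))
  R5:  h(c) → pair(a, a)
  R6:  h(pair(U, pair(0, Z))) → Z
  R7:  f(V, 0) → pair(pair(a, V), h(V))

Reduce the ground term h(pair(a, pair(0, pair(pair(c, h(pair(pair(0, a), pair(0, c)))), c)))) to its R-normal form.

pair(pair(c, c), c)

1. h(pair(a, pair(0, pair(pair(c, h(pair(pair(0, a), pair(0, c)))), c))))  →  pair(pair(c, h(pair(pair(0, a), pair(0, c)))), c)   [R6 at ε]
2. pair(pair(c, h(pair(pair(0, a), pair(0, c)))), c)  →  pair(pair(c, c), c)   [R6 at 1.2]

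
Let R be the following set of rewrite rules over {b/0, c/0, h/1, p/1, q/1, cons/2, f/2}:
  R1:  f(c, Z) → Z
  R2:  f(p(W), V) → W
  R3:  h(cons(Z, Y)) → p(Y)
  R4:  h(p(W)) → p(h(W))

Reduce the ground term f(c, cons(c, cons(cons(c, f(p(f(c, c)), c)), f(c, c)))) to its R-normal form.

cons(c, cons(cons(c, c), c))

1. f(c, cons(c, cons(cons(c, f(p(f(c, c)), c)), f(c, c))))  →  cons(c, cons(cons(c, f(p(f(c, c)), c)), f(c, c)))   [R1 at ε]
2. cons(c, cons(cons(c, f(p(f(c, c)), c)), f(c, c)))  →  cons(c, cons(cons(c, f(c, c)), f(c, c)))   [R2 at 2.1.2]
3. cons(c, cons(cons(c, f(c, c)), f(c, c)))  →  cons(c, cons(cons(c, c), f(c, c)))   [R1 at 2.1.2]
4. cons(c, cons(cons(c, c), f(c, c)))  →  cons(c, cons(cons(c, c), c))   [R1 at 2.2]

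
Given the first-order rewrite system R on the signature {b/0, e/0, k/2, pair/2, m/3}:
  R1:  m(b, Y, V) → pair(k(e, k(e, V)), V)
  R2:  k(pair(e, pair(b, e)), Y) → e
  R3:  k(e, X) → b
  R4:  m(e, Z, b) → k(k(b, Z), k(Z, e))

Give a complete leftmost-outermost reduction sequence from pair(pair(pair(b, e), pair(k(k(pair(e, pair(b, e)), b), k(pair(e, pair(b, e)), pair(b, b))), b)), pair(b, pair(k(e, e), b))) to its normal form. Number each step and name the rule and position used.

1. pair(pair(pair(b, e), pair(k(k(pair(e, pair(b, e)), b), k(pair(e, pair(b, e)), pair(b, b))), b)), pair(b, pair(k(e, e), b)))  →  pair(pair(pair(b, e), pair(k(e, k(pair(e, pair(b, e)), pair(b, b))), b)), pair(b, pair(k(e, e), b)))   [R2 at 1.2.1.1]
2. pair(pair(pair(b, e), pair(k(e, k(pair(e, pair(b, e)), pair(b, b))), b)), pair(b, pair(k(e, e), b)))  →  pair(pair(pair(b, e), pair(b, b)), pair(b, pair(k(e, e), b)))   [R3 at 1.2.1]
3. pair(pair(pair(b, e), pair(b, b)), pair(b, pair(k(e, e), b)))  →  pair(pair(pair(b, e), pair(b, b)), pair(b, pair(b, b)))   [R3 at 2.2.1]

pair(pair(pair(b, e), pair(b, b)), pair(b, pair(b, b)))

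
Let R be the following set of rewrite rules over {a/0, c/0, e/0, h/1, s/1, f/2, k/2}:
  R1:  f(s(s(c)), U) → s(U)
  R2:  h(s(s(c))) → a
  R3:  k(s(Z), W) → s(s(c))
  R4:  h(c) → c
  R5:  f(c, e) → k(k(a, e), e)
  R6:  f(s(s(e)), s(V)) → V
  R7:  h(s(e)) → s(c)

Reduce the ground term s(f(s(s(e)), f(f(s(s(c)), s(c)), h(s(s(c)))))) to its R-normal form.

s(a)

1. s(f(s(s(e)), f(f(s(s(c)), s(c)), h(s(s(c))))))  →  s(f(s(s(e)), f(s(s(c)), h(s(s(c))))))   [R1 at 1.2.1]
2. s(f(s(s(e)), f(s(s(c)), h(s(s(c))))))  →  s(f(s(s(e)), s(h(s(s(c))))))   [R1 at 1.2]
3. s(f(s(s(e)), s(h(s(s(c))))))  →  s(h(s(s(c))))   [R6 at 1]
4. s(h(s(s(c))))  →  s(a)   [R2 at 1]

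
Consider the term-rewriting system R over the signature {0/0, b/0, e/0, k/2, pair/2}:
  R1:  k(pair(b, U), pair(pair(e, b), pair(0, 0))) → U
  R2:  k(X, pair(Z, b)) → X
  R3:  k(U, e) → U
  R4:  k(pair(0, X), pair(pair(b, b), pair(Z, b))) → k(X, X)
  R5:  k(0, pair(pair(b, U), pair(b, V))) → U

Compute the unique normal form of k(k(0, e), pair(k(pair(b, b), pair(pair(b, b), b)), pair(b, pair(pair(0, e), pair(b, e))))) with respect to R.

b

1. k(k(0, e), pair(k(pair(b, b), pair(pair(b, b), b)), pair(b, pair(pair(0, e), pair(b, e)))))  →  k(0, pair(k(pair(b, b), pair(pair(b, b), b)), pair(b, pair(pair(0, e), pair(b, e)))))   [R3 at 1]
2. k(0, pair(k(pair(b, b), pair(pair(b, b), b)), pair(b, pair(pair(0, e), pair(b, e)))))  →  k(0, pair(pair(b, b), pair(b, pair(pair(0, e), pair(b, e)))))   [R2 at 2.1]
3. k(0, pair(pair(b, b), pair(b, pair(pair(0, e), pair(b, e)))))  →  b   [R5 at ε]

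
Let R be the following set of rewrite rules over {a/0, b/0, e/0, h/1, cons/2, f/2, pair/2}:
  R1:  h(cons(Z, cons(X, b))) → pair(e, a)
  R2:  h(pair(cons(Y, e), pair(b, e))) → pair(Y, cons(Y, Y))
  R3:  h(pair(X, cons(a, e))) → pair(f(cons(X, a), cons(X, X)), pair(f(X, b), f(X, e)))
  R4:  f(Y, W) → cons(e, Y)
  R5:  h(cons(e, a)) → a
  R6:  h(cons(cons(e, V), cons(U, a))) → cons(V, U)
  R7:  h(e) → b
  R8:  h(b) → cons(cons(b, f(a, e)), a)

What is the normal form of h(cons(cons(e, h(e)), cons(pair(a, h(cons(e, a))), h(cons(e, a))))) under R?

cons(b, pair(a, a))

1. h(cons(cons(e, h(e)), cons(pair(a, h(cons(e, a))), h(cons(e, a)))))  →  h(cons(cons(e, b), cons(pair(a, h(cons(e, a))), h(cons(e, a)))))   [R7 at 1.1.2]
2. h(cons(cons(e, b), cons(pair(a, h(cons(e, a))), h(cons(e, a)))))  →  h(cons(cons(e, b), cons(pair(a, a), h(cons(e, a)))))   [R5 at 1.2.1.2]
3. h(cons(cons(e, b), cons(pair(a, a), h(cons(e, a)))))  →  h(cons(cons(e, b), cons(pair(a, a), a)))   [R5 at 1.2.2]
4. h(cons(cons(e, b), cons(pair(a, a), a)))  →  cons(b, pair(a, a))   [R6 at ε]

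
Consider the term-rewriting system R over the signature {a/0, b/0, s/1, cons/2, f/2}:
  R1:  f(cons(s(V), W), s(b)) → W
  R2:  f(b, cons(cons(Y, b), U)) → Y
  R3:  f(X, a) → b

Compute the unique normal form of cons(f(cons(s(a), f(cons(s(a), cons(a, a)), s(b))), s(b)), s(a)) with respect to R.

1. cons(f(cons(s(a), f(cons(s(a), cons(a, a)), s(b))), s(b)), s(a))  →  cons(f(cons(s(a), cons(a, a)), s(b)), s(a))   [R1 at 1]
2. cons(f(cons(s(a), cons(a, a)), s(b)), s(a))  →  cons(cons(a, a), s(a))   [R1 at 1]

cons(cons(a, a), s(a))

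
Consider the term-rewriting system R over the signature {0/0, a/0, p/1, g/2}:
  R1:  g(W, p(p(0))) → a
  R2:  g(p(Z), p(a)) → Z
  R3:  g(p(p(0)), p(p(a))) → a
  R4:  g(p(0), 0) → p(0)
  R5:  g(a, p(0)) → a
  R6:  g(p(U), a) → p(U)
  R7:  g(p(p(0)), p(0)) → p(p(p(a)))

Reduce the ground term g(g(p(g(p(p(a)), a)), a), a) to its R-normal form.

1. g(g(p(g(p(p(a)), a)), a), a)  →  g(p(g(p(p(a)), a)), a)   [R6 at 1]
2. g(p(g(p(p(a)), a)), a)  →  p(g(p(p(a)), a))   [R6 at ε]
3. p(g(p(p(a)), a))  →  p(p(p(a)))   [R6 at 1]

p(p(p(a)))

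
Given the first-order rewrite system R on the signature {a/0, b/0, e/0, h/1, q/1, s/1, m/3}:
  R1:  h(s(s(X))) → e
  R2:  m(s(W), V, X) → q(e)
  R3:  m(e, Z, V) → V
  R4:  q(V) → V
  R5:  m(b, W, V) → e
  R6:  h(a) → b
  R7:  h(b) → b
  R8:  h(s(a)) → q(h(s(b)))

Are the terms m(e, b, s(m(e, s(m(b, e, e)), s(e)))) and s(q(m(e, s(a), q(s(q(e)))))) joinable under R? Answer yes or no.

yes — NF(t₁) = s(s(e)), NF(t₂) = s(s(e))

Reduce t₁ = m(e, b, s(m(e, s(m(b, e, e)), s(e)))):
1. m(e, b, s(m(e, s(m(b, e, e)), s(e))))  →  s(m(e, s(m(b, e, e)), s(e)))   [R3 at ε]
2. s(m(e, s(m(b, e, e)), s(e)))  →  s(s(e))   [R3 at 1]

Reduce t₂ = s(q(m(e, s(a), q(s(q(e)))))):
1. s(q(m(e, s(a), q(s(q(e))))))  →  s(m(e, s(a), q(s(q(e)))))   [R4 at 1]
2. s(m(e, s(a), q(s(q(e)))))  →  s(q(s(q(e))))   [R3 at 1]
3. s(q(s(q(e))))  →  s(s(q(e)))   [R4 at 1]
4. s(s(q(e)))  →  s(s(e))   [R4 at 1.1]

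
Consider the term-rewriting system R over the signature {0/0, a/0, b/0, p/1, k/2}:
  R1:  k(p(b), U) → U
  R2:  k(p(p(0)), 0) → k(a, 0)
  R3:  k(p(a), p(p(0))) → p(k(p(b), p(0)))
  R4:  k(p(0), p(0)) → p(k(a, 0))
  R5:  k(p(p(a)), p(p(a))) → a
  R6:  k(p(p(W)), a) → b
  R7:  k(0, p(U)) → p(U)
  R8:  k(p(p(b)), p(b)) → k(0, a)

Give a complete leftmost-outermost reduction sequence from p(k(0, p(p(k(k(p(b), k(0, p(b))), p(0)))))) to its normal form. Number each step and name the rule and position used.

p(p(p(p(0))))

1. p(k(0, p(p(k(k(p(b), k(0, p(b))), p(0))))))  →  p(p(p(k(k(p(b), k(0, p(b))), p(0)))))   [R7 at 1]
2. p(p(p(k(k(p(b), k(0, p(b))), p(0)))))  →  p(p(p(k(k(0, p(b)), p(0)))))   [R1 at 1.1.1.1]
3. p(p(p(k(k(0, p(b)), p(0)))))  →  p(p(p(k(p(b), p(0)))))   [R7 at 1.1.1.1]
4. p(p(p(k(p(b), p(0)))))  →  p(p(p(p(0))))   [R1 at 1.1.1]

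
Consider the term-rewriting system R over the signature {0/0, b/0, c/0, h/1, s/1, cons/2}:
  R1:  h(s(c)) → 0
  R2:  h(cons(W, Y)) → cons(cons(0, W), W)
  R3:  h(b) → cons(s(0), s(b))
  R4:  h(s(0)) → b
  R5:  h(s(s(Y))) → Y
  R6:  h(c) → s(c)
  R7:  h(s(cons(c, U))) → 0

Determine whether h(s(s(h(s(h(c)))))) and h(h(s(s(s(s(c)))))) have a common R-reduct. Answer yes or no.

yes — NF(t₁) = c, NF(t₂) = c

Reduce t₁ = h(s(s(h(s(h(c)))))):
1. h(s(s(h(s(h(c))))))  →  h(s(h(c)))   [R5 at ε]
2. h(s(h(c)))  →  h(s(s(c)))   [R6 at 1.1]
3. h(s(s(c)))  →  c   [R5 at ε]

Reduce t₂ = h(h(s(s(s(s(c)))))):
1. h(h(s(s(s(s(c))))))  →  h(s(s(c)))   [R5 at 1]
2. h(s(s(c)))  →  c   [R5 at ε]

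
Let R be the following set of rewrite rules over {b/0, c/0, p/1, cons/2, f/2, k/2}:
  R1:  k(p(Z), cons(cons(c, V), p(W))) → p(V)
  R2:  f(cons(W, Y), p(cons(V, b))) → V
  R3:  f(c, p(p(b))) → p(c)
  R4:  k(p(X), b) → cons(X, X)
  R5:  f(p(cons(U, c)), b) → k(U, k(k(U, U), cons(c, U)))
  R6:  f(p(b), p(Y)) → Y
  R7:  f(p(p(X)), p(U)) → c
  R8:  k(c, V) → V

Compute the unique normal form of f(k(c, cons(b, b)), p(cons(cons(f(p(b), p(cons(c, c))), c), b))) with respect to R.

cons(cons(c, c), c)

1. f(k(c, cons(b, b)), p(cons(cons(f(p(b), p(cons(c, c))), c), b)))  →  f(cons(b, b), p(cons(cons(f(p(b), p(cons(c, c))), c), b)))   [R8 at 1]
2. f(cons(b, b), p(cons(cons(f(p(b), p(cons(c, c))), c), b)))  →  cons(f(p(b), p(cons(c, c))), c)   [R2 at ε]
3. cons(f(p(b), p(cons(c, c))), c)  →  cons(cons(c, c), c)   [R6 at 1]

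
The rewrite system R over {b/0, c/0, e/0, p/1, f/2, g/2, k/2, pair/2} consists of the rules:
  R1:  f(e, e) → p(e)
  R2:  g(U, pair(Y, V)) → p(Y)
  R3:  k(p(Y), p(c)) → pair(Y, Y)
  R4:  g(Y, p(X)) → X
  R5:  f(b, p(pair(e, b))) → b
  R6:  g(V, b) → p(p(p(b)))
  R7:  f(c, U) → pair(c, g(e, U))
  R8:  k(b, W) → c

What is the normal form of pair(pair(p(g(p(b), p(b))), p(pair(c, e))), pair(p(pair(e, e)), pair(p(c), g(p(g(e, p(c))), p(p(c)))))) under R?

1. pair(pair(p(g(p(b), p(b))), p(pair(c, e))), pair(p(pair(e, e)), pair(p(c), g(p(g(e, p(c))), p(p(c))))))  →  pair(pair(p(b), p(pair(c, e))), pair(p(pair(e, e)), pair(p(c), g(p(g(e, p(c))), p(p(c))))))   [R4 at 1.1.1]
2. pair(pair(p(b), p(pair(c, e))), pair(p(pair(e, e)), pair(p(c), g(p(g(e, p(c))), p(p(c))))))  →  pair(pair(p(b), p(pair(c, e))), pair(p(pair(e, e)), pair(p(c), p(c))))   [R4 at 2.2.2]

pair(pair(p(b), p(pair(c, e))), pair(p(pair(e, e)), pair(p(c), p(c))))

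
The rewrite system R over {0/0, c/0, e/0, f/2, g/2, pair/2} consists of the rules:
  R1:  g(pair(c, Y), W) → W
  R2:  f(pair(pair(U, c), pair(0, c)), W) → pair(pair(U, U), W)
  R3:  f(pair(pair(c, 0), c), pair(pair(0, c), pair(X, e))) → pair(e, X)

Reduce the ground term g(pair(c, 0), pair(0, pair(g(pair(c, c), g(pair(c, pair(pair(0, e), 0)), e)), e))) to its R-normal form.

pair(0, pair(e, e))

1. g(pair(c, 0), pair(0, pair(g(pair(c, c), g(pair(c, pair(pair(0, e), 0)), e)), e)))  →  pair(0, pair(g(pair(c, c), g(pair(c, pair(pair(0, e), 0)), e)), e))   [R1 at ε]
2. pair(0, pair(g(pair(c, c), g(pair(c, pair(pair(0, e), 0)), e)), e))  →  pair(0, pair(g(pair(c, pair(pair(0, e), 0)), e), e))   [R1 at 2.1]
3. pair(0, pair(g(pair(c, pair(pair(0, e), 0)), e), e))  →  pair(0, pair(e, e))   [R1 at 2.1]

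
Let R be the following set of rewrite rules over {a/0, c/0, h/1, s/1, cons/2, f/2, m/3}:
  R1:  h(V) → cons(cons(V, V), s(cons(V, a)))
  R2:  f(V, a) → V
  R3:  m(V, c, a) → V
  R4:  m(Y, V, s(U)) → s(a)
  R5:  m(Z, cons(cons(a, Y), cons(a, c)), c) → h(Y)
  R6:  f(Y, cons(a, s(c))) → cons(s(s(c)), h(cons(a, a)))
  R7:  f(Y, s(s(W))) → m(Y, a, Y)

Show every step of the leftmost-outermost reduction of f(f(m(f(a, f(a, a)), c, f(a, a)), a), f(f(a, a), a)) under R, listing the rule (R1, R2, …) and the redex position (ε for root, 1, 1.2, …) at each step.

1. f(f(m(f(a, f(a, a)), c, f(a, a)), a), f(f(a, a), a))  →  f(m(f(a, f(a, a)), c, f(a, a)), f(f(a, a), a))   [R2 at 1]
2. f(m(f(a, f(a, a)), c, f(a, a)), f(f(a, a), a))  →  f(m(f(a, a), c, f(a, a)), f(f(a, a), a))   [R2 at 1.1.2]
3. f(m(f(a, a), c, f(a, a)), f(f(a, a), a))  →  f(m(a, c, f(a, a)), f(f(a, a), a))   [R2 at 1.1]
4. f(m(a, c, f(a, a)), f(f(a, a), a))  →  f(m(a, c, a), f(f(a, a), a))   [R2 at 1.3]
5. f(m(a, c, a), f(f(a, a), a))  →  f(a, f(f(a, a), a))   [R3 at 1]
6. f(a, f(f(a, a), a))  →  f(a, f(a, a))   [R2 at 2]
7. f(a, f(a, a))  →  f(a, a)   [R2 at 2]
8. f(a, a)  →  a   [R2 at ε]

a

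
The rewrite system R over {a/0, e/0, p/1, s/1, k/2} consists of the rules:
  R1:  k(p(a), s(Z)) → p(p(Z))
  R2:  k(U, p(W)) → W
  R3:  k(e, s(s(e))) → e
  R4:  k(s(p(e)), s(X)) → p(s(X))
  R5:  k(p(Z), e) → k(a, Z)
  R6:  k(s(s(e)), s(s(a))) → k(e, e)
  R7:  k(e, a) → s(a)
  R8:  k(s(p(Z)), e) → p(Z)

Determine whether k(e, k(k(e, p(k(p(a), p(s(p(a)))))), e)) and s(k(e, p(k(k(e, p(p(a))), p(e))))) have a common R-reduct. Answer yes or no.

Reduce t₁ = k(e, k(k(e, p(k(p(a), p(s(p(a)))))), e)):
1. k(e, k(k(e, p(k(p(a), p(s(p(a)))))), e))  →  k(e, k(k(p(a), p(s(p(a)))), e))   [R2 at 2.1]
2. k(e, k(k(p(a), p(s(p(a)))), e))  →  k(e, k(s(p(a)), e))   [R2 at 2.1]
3. k(e, k(s(p(a)), e))  →  k(e, p(a))   [R8 at 2]
4. k(e, p(a))  →  a   [R2 at ε]

Reduce t₂ = s(k(e, p(k(k(e, p(p(a))), p(e))))):
1. s(k(e, p(k(k(e, p(p(a))), p(e)))))  →  s(k(k(e, p(p(a))), p(e)))   [R2 at 1]
2. s(k(k(e, p(p(a))), p(e)))  →  s(e)   [R2 at 1]

no — NF(t₁) = a, NF(t₂) = s(e)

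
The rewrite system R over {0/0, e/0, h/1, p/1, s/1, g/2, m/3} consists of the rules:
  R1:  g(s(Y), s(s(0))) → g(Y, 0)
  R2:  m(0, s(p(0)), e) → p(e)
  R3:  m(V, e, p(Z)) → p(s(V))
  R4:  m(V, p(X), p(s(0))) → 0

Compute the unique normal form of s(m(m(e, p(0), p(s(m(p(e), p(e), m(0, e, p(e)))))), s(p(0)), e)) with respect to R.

s(p(e))

1. s(m(m(e, p(0), p(s(m(p(e), p(e), m(0, e, p(e)))))), s(p(0)), e))  →  s(m(m(e, p(0), p(s(m(p(e), p(e), p(s(0)))))), s(p(0)), e))   [R3 at 1.1.3.1.1.3]
2. s(m(m(e, p(0), p(s(m(p(e), p(e), p(s(0)))))), s(p(0)), e))  →  s(m(m(e, p(0), p(s(0))), s(p(0)), e))   [R4 at 1.1.3.1.1]
3. s(m(m(e, p(0), p(s(0))), s(p(0)), e))  →  s(m(0, s(p(0)), e))   [R4 at 1.1]
4. s(m(0, s(p(0)), e))  →  s(p(e))   [R2 at 1]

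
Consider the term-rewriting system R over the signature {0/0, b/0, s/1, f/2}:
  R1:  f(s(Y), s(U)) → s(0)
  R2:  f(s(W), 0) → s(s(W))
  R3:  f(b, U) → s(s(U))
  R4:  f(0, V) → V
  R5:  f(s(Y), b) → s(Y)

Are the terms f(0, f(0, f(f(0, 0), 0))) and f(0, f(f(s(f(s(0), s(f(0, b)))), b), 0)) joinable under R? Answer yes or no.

no — NF(t₁) = 0, NF(t₂) = s(s(s(0)))

Reduce t₁ = f(0, f(0, f(f(0, 0), 0))):
1. f(0, f(0, f(f(0, 0), 0)))  →  f(0, f(f(0, 0), 0))   [R4 at ε]
2. f(0, f(f(0, 0), 0))  →  f(f(0, 0), 0)   [R4 at ε]
3. f(f(0, 0), 0)  →  f(0, 0)   [R4 at 1]
4. f(0, 0)  →  0   [R4 at ε]

Reduce t₂ = f(0, f(f(s(f(s(0), s(f(0, b)))), b), 0)):
1. f(0, f(f(s(f(s(0), s(f(0, b)))), b), 0))  →  f(f(s(f(s(0), s(f(0, b)))), b), 0)   [R4 at ε]
2. f(f(s(f(s(0), s(f(0, b)))), b), 0)  →  f(s(f(s(0), s(f(0, b)))), 0)   [R5 at 1]
3. f(s(f(s(0), s(f(0, b)))), 0)  →  s(s(f(s(0), s(f(0, b)))))   [R2 at ε]
4. s(s(f(s(0), s(f(0, b)))))  →  s(s(s(0)))   [R1 at 1.1]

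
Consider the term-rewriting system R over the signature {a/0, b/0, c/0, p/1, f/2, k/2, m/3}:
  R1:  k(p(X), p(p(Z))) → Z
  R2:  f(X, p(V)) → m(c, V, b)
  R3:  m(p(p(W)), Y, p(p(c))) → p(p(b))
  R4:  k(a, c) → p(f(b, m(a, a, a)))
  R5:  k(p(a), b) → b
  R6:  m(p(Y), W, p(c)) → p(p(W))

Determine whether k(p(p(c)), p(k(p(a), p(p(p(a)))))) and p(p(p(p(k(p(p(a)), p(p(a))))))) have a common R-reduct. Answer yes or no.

Reduce t₁ = k(p(p(c)), p(k(p(a), p(p(p(a)))))):
1. k(p(p(c)), p(k(p(a), p(p(p(a))))))  →  k(p(p(c)), p(p(a)))   [R1 at 2.1]
2. k(p(p(c)), p(p(a)))  →  a   [R1 at ε]

Reduce t₂ = p(p(p(p(k(p(p(a)), p(p(a))))))):
1. p(p(p(p(k(p(p(a)), p(p(a)))))))  →  p(p(p(p(a))))   [R1 at 1.1.1.1]

no — NF(t₁) = a, NF(t₂) = p(p(p(p(a))))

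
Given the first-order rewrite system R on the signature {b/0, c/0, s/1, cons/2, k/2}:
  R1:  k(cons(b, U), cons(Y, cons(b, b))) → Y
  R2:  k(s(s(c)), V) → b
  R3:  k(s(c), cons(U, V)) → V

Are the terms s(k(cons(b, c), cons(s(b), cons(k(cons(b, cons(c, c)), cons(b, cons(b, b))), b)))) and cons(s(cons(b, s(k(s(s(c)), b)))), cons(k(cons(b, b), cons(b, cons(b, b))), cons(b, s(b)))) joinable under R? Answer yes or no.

no — NF(t₁) = s(s(b)), NF(t₂) = cons(s(cons(b, s(b))), cons(b, cons(b, s(b))))

Reduce t₁ = s(k(cons(b, c), cons(s(b), cons(k(cons(b, cons(c, c)), cons(b, cons(b, b))), b)))):
1. s(k(cons(b, c), cons(s(b), cons(k(cons(b, cons(c, c)), cons(b, cons(b, b))), b))))  →  s(k(cons(b, c), cons(s(b), cons(b, b))))   [R1 at 1.2.2.1]
2. s(k(cons(b, c), cons(s(b), cons(b, b))))  →  s(s(b))   [R1 at 1]

Reduce t₂ = cons(s(cons(b, s(k(s(s(c)), b)))), cons(k(cons(b, b), cons(b, cons(b, b))), cons(b, s(b)))):
1. cons(s(cons(b, s(k(s(s(c)), b)))), cons(k(cons(b, b), cons(b, cons(b, b))), cons(b, s(b))))  →  cons(s(cons(b, s(b))), cons(k(cons(b, b), cons(b, cons(b, b))), cons(b, s(b))))   [R2 at 1.1.2.1]
2. cons(s(cons(b, s(b))), cons(k(cons(b, b), cons(b, cons(b, b))), cons(b, s(b))))  →  cons(s(cons(b, s(b))), cons(b, cons(b, s(b))))   [R1 at 2.1]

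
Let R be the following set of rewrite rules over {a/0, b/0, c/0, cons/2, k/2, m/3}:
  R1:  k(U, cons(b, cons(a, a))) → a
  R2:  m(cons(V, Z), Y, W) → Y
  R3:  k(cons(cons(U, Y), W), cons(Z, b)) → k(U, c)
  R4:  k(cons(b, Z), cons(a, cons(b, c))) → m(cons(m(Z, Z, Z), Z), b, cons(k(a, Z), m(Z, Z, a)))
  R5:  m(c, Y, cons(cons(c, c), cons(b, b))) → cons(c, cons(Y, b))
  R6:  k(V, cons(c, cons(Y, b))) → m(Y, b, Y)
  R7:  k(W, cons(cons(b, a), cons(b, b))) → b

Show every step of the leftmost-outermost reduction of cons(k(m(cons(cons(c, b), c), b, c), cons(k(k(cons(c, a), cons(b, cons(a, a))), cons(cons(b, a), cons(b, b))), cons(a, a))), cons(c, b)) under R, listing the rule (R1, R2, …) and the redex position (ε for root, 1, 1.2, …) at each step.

1. cons(k(m(cons(cons(c, b), c), b, c), cons(k(k(cons(c, a), cons(b, cons(a, a))), cons(cons(b, a), cons(b, b))), cons(a, a))), cons(c, b))  →  cons(k(b, cons(k(k(cons(c, a), cons(b, cons(a, a))), cons(cons(b, a), cons(b, b))), cons(a, a))), cons(c, b))   [R2 at 1.1]
2. cons(k(b, cons(k(k(cons(c, a), cons(b, cons(a, a))), cons(cons(b, a), cons(b, b))), cons(a, a))), cons(c, b))  →  cons(k(b, cons(b, cons(a, a))), cons(c, b))   [R7 at 1.2.1]
3. cons(k(b, cons(b, cons(a, a))), cons(c, b))  →  cons(a, cons(c, b))   [R1 at 1]

cons(a, cons(c, b))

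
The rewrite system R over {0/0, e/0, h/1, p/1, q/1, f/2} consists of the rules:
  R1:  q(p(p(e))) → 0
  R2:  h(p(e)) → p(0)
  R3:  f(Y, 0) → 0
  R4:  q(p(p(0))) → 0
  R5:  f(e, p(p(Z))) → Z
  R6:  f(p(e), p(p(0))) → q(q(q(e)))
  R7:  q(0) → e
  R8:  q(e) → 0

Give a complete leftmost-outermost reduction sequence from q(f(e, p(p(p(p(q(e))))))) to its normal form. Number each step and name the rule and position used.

0

1. q(f(e, p(p(p(p(q(e)))))))  →  q(p(p(q(e))))   [R5 at 1]
2. q(p(p(q(e))))  →  q(p(p(0)))   [R8 at 1.1.1]
3. q(p(p(0)))  →  0   [R4 at ε]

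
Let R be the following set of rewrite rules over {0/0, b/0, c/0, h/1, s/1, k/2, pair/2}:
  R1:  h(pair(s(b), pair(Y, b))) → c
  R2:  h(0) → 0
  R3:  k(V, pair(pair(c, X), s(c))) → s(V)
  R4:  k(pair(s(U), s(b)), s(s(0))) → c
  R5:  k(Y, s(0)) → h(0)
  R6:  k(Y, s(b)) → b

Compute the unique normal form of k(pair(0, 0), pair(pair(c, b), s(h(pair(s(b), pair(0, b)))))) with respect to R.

1. k(pair(0, 0), pair(pair(c, b), s(h(pair(s(b), pair(0, b))))))  →  k(pair(0, 0), pair(pair(c, b), s(c)))   [R1 at 2.2.1]
2. k(pair(0, 0), pair(pair(c, b), s(c)))  →  s(pair(0, 0))   [R3 at ε]

s(pair(0, 0))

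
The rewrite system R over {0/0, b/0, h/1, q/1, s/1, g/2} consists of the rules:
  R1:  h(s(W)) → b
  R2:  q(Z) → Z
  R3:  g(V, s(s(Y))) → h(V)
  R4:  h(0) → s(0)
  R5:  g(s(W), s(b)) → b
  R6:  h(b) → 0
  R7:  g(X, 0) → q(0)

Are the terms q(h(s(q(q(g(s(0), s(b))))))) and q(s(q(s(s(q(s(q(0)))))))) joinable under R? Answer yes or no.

Reduce t₁ = q(h(s(q(q(g(s(0), s(b))))))):
1. q(h(s(q(q(g(s(0), s(b)))))))  →  h(s(q(q(g(s(0), s(b))))))   [R2 at ε]
2. h(s(q(q(g(s(0), s(b))))))  →  b   [R1 at ε]

Reduce t₂ = q(s(q(s(s(q(s(q(0)))))))):
1. q(s(q(s(s(q(s(q(0))))))))  →  s(q(s(s(q(s(q(0)))))))   [R2 at ε]
2. s(q(s(s(q(s(q(0)))))))  →  s(s(s(q(s(q(0))))))   [R2 at 1]
3. s(s(s(q(s(q(0))))))  →  s(s(s(s(q(0)))))   [R2 at 1.1.1]
4. s(s(s(s(q(0)))))  →  s(s(s(s(0))))   [R2 at 1.1.1.1]

no — NF(t₁) = b, NF(t₂) = s(s(s(s(0))))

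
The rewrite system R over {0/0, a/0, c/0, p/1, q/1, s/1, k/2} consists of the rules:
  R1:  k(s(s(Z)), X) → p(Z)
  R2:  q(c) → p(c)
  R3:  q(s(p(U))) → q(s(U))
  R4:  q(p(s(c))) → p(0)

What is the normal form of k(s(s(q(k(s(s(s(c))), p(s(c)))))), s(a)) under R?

1. k(s(s(q(k(s(s(s(c))), p(s(c)))))), s(a))  →  p(q(k(s(s(s(c))), p(s(c)))))   [R1 at ε]
2. p(q(k(s(s(s(c))), p(s(c)))))  →  p(q(p(s(c))))   [R1 at 1.1]
3. p(q(p(s(c))))  →  p(p(0))   [R4 at 1]

p(p(0))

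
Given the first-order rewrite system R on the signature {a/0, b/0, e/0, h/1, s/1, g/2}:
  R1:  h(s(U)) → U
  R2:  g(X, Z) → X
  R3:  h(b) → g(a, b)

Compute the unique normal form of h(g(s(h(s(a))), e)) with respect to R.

a

1. h(g(s(h(s(a))), e))  →  h(s(h(s(a))))   [R2 at 1]
2. h(s(h(s(a))))  →  h(s(a))   [R1 at ε]
3. h(s(a))  →  a   [R1 at ε]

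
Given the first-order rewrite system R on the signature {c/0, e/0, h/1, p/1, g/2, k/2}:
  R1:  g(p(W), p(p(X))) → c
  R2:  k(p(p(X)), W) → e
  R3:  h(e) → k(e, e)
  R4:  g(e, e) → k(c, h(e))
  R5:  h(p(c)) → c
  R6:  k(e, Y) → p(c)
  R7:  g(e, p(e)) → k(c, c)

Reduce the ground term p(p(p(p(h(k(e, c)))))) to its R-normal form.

1. p(p(p(p(h(k(e, c))))))  →  p(p(p(p(h(p(c))))))   [R6 at 1.1.1.1.1]
2. p(p(p(p(h(p(c))))))  →  p(p(p(p(c))))   [R5 at 1.1.1.1]

p(p(p(p(c))))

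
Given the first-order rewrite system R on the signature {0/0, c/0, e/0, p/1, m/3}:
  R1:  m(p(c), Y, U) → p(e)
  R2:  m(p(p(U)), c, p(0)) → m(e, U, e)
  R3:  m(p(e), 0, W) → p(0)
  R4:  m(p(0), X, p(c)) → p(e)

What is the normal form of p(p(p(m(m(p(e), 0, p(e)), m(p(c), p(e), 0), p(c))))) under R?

1. p(p(p(m(m(p(e), 0, p(e)), m(p(c), p(e), 0), p(c)))))  →  p(p(p(m(p(0), m(p(c), p(e), 0), p(c)))))   [R3 at 1.1.1.1]
2. p(p(p(m(p(0), m(p(c), p(e), 0), p(c)))))  →  p(p(p(p(e))))   [R4 at 1.1.1]

p(p(p(p(e))))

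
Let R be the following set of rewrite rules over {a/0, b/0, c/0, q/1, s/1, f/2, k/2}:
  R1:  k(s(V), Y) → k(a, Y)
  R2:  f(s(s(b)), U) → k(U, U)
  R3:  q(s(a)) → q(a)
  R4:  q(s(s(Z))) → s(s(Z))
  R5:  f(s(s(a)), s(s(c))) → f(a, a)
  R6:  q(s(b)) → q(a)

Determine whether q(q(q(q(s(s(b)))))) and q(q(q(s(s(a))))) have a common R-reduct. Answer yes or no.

Reduce t₁ = q(q(q(q(s(s(b)))))):
1. q(q(q(q(s(s(b))))))  →  q(q(q(s(s(b)))))   [R4 at 1.1.1]
2. q(q(q(s(s(b)))))  →  q(q(s(s(b))))   [R4 at 1.1]
3. q(q(s(s(b))))  →  q(s(s(b)))   [R4 at 1]
4. q(s(s(b)))  →  s(s(b))   [R4 at ε]

Reduce t₂ = q(q(q(s(s(a))))):
1. q(q(q(s(s(a)))))  →  q(q(s(s(a))))   [R4 at 1.1]
2. q(q(s(s(a))))  →  q(s(s(a)))   [R4 at 1]
3. q(s(s(a)))  →  s(s(a))   [R4 at ε]

no — NF(t₁) = s(s(b)), NF(t₂) = s(s(a))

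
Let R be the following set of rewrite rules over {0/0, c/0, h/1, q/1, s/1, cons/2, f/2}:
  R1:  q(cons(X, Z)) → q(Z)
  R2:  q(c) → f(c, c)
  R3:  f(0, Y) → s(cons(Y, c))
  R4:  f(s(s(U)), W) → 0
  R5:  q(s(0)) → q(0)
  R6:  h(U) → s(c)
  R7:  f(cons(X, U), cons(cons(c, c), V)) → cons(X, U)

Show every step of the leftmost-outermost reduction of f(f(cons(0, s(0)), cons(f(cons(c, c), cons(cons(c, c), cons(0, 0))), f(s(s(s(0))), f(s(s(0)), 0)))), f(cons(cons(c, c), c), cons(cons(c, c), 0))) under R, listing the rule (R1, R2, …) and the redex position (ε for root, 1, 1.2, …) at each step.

1. f(f(cons(0, s(0)), cons(f(cons(c, c), cons(cons(c, c), cons(0, 0))), f(s(s(s(0))), f(s(s(0)), 0)))), f(cons(cons(c, c), c), cons(cons(c, c), 0)))  →  f(f(cons(0, s(0)), cons(cons(c, c), f(s(s(s(0))), f(s(s(0)), 0)))), f(cons(cons(c, c), c), cons(cons(c, c), 0)))   [R7 at 1.2.1]
2. f(f(cons(0, s(0)), cons(cons(c, c), f(s(s(s(0))), f(s(s(0)), 0)))), f(cons(cons(c, c), c), cons(cons(c, c), 0)))  →  f(cons(0, s(0)), f(cons(cons(c, c), c), cons(cons(c, c), 0)))   [R7 at 1]
3. f(cons(0, s(0)), f(cons(cons(c, c), c), cons(cons(c, c), 0)))  →  f(cons(0, s(0)), cons(cons(c, c), c))   [R7 at 2]
4. f(cons(0, s(0)), cons(cons(c, c), c))  →  cons(0, s(0))   [R7 at ε]

cons(0, s(0))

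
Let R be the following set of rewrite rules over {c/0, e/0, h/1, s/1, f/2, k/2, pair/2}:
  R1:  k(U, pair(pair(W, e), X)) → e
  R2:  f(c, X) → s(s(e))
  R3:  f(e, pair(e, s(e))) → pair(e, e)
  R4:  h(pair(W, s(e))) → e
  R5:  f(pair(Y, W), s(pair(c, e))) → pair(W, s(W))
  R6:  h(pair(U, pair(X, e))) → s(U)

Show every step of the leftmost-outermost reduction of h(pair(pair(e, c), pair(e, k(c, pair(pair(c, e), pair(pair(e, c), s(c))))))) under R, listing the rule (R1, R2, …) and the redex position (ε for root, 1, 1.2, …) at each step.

1. h(pair(pair(e, c), pair(e, k(c, pair(pair(c, e), pair(pair(e, c), s(c)))))))  →  h(pair(pair(e, c), pair(e, e)))   [R1 at 1.2.2]
2. h(pair(pair(e, c), pair(e, e)))  →  s(pair(e, c))   [R6 at ε]

s(pair(e, c))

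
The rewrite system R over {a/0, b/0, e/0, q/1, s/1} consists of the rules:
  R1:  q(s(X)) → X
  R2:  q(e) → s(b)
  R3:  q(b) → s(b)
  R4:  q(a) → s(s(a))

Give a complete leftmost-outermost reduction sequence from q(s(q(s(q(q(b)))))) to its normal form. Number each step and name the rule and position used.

1. q(s(q(s(q(q(b))))))  →  q(s(q(q(b))))   [R1 at ε]
2. q(s(q(q(b))))  →  q(q(b))   [R1 at ε]
3. q(q(b))  →  q(s(b))   [R3 at 1]
4. q(s(b))  →  b   [R1 at ε]

b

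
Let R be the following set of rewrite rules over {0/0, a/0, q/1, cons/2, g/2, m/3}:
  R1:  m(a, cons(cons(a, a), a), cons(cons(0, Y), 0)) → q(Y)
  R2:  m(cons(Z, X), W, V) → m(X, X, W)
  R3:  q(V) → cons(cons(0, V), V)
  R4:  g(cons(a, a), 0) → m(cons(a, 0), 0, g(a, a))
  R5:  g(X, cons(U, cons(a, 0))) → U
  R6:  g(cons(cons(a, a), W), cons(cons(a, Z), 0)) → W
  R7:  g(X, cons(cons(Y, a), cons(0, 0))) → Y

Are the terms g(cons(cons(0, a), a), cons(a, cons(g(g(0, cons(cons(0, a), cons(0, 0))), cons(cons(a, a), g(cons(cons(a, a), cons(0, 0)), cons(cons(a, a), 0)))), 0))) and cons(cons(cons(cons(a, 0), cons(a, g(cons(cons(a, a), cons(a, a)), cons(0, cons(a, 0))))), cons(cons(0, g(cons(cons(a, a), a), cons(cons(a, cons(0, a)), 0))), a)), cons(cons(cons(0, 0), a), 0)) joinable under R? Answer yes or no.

no — NF(t₁) = a, NF(t₂) = cons(cons(cons(cons(a, 0), cons(a, 0)), cons(cons(0, a), a)), cons(cons(cons(0, 0), a), 0))

Reduce t₁ = g(cons(cons(0, a), a), cons(a, cons(g(g(0, cons(cons(0, a), cons(0, 0))), cons(cons(a, a), g(cons(cons(a, a), cons(0, 0)), cons(cons(a, a), 0)))), 0))):
1. g(cons(cons(0, a), a), cons(a, cons(g(g(0, cons(cons(0, a), cons(0, 0))), cons(cons(a, a), g(cons(cons(a, a), cons(0, 0)), cons(cons(a, a), 0)))), 0)))  →  g(cons(cons(0, a), a), cons(a, cons(g(0, cons(cons(a, a), g(cons(cons(a, a), cons(0, 0)), cons(cons(a, a), 0)))), 0)))   [R7 at 2.2.1.1]
2. g(cons(cons(0, a), a), cons(a, cons(g(0, cons(cons(a, a), g(cons(cons(a, a), cons(0, 0)), cons(cons(a, a), 0)))), 0)))  →  g(cons(cons(0, a), a), cons(a, cons(g(0, cons(cons(a, a), cons(0, 0))), 0)))   [R6 at 2.2.1.2.2]
3. g(cons(cons(0, a), a), cons(a, cons(g(0, cons(cons(a, a), cons(0, 0))), 0)))  →  g(cons(cons(0, a), a), cons(a, cons(a, 0)))   [R7 at 2.2.1]
4. g(cons(cons(0, a), a), cons(a, cons(a, 0)))  →  a   [R5 at ε]

Reduce t₂ = cons(cons(cons(cons(a, 0), cons(a, g(cons(cons(a, a), cons(a, a)), cons(0, cons(a, 0))))), cons(cons(0, g(cons(cons(a, a), a), cons(cons(a, cons(0, a)), 0))), a)), cons(cons(cons(0, 0), a), 0)):
1. cons(cons(cons(cons(a, 0), cons(a, g(cons(cons(a, a), cons(a, a)), cons(0, cons(a, 0))))), cons(cons(0, g(cons(cons(a, a), a), cons(cons(a, cons(0, a)), 0))), a)), cons(cons(cons(0, 0), a), 0))  →  cons(cons(cons(cons(a, 0), cons(a, 0)), cons(cons(0, g(cons(cons(a, a), a), cons(cons(a, cons(0, a)), 0))), a)), cons(cons(cons(0, 0), a), 0))   [R5 at 1.1.2.2]
2. cons(cons(cons(cons(a, 0), cons(a, 0)), cons(cons(0, g(cons(cons(a, a), a), cons(cons(a, cons(0, a)), 0))), a)), cons(cons(cons(0, 0), a), 0))  →  cons(cons(cons(cons(a, 0), cons(a, 0)), cons(cons(0, a), a)), cons(cons(cons(0, 0), a), 0))   [R6 at 1.2.1.2]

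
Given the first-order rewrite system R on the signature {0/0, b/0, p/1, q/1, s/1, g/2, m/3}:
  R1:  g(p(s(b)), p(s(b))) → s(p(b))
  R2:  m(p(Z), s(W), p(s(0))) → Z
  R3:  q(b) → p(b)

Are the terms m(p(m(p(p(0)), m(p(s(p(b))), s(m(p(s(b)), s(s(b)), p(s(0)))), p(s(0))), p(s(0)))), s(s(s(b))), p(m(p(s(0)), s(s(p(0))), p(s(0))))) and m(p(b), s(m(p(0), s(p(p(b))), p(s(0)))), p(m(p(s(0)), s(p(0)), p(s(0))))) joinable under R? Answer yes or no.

Reduce t₁ = m(p(m(p(p(0)), m(p(s(p(b))), s(m(p(s(b)), s(s(b)), p(s(0)))), p(s(0))), p(s(0)))), s(s(s(b))), p(m(p(s(0)), s(s(p(0))), p(s(0))))):
1. m(p(m(p(p(0)), m(p(s(p(b))), s(m(p(s(b)), s(s(b)), p(s(0)))), p(s(0))), p(s(0)))), s(s(s(b))), p(m(p(s(0)), s(s(p(0))), p(s(0)))))  →  m(p(m(p(p(0)), s(p(b)), p(s(0)))), s(s(s(b))), p(m(p(s(0)), s(s(p(0))), p(s(0)))))   [R2 at 1.1.2]
2. m(p(m(p(p(0)), s(p(b)), p(s(0)))), s(s(s(b))), p(m(p(s(0)), s(s(p(0))), p(s(0)))))  →  m(p(p(0)), s(s(s(b))), p(m(p(s(0)), s(s(p(0))), p(s(0)))))   [R2 at 1.1]
3. m(p(p(0)), s(s(s(b))), p(m(p(s(0)), s(s(p(0))), p(s(0)))))  →  m(p(p(0)), s(s(s(b))), p(s(0)))   [R2 at 3.1]
4. m(p(p(0)), s(s(s(b))), p(s(0)))  →  p(0)   [R2 at ε]

Reduce t₂ = m(p(b), s(m(p(0), s(p(p(b))), p(s(0)))), p(m(p(s(0)), s(p(0)), p(s(0))))):
1. m(p(b), s(m(p(0), s(p(p(b))), p(s(0)))), p(m(p(s(0)), s(p(0)), p(s(0)))))  →  m(p(b), s(0), p(m(p(s(0)), s(p(0)), p(s(0)))))   [R2 at 2.1]
2. m(p(b), s(0), p(m(p(s(0)), s(p(0)), p(s(0)))))  →  m(p(b), s(0), p(s(0)))   [R2 at 3.1]
3. m(p(b), s(0), p(s(0)))  →  b   [R2 at ε]

no — NF(t₁) = p(0), NF(t₂) = b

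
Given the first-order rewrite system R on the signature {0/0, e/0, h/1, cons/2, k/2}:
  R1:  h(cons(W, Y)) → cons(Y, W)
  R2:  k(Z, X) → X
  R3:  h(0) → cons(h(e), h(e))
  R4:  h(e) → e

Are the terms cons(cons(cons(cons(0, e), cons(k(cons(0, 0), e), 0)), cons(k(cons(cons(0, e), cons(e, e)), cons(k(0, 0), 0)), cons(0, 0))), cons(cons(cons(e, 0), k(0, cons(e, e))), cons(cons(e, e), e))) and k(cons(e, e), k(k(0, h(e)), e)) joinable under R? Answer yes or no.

Reduce t₁ = cons(cons(cons(cons(0, e), cons(k(cons(0, 0), e), 0)), cons(k(cons(cons(0, e), cons(e, e)), cons(k(0, 0), 0)), cons(0, 0))), cons(cons(cons(e, 0), k(0, cons(e, e))), cons(cons(e, e), e))):
1. cons(cons(cons(cons(0, e), cons(k(cons(0, 0), e), 0)), cons(k(cons(cons(0, e), cons(e, e)), cons(k(0, 0), 0)), cons(0, 0))), cons(cons(cons(e, 0), k(0, cons(e, e))), cons(cons(e, e), e)))  →  cons(cons(cons(cons(0, e), cons(e, 0)), cons(k(cons(cons(0, e), cons(e, e)), cons(k(0, 0), 0)), cons(0, 0))), cons(cons(cons(e, 0), k(0, cons(e, e))), cons(cons(e, e), e)))   [R2 at 1.1.2.1]
2. cons(cons(cons(cons(0, e), cons(e, 0)), cons(k(cons(cons(0, e), cons(e, e)), cons(k(0, 0), 0)), cons(0, 0))), cons(cons(cons(e, 0), k(0, cons(e, e))), cons(cons(e, e), e)))  →  cons(cons(cons(cons(0, e), cons(e, 0)), cons(cons(k(0, 0), 0), cons(0, 0))), cons(cons(cons(e, 0), k(0, cons(e, e))), cons(cons(e, e), e)))   [R2 at 1.2.1]
3. cons(cons(cons(cons(0, e), cons(e, 0)), cons(cons(k(0, 0), 0), cons(0, 0))), cons(cons(cons(e, 0), k(0, cons(e, e))), cons(cons(e, e), e)))  →  cons(cons(cons(cons(0, e), cons(e, 0)), cons(cons(0, 0), cons(0, 0))), cons(cons(cons(e, 0), k(0, cons(e, e))), cons(cons(e, e), e)))   [R2 at 1.2.1.1]
4. cons(cons(cons(cons(0, e), cons(e, 0)), cons(cons(0, 0), cons(0, 0))), cons(cons(cons(e, 0), k(0, cons(e, e))), cons(cons(e, e), e)))  →  cons(cons(cons(cons(0, e), cons(e, 0)), cons(cons(0, 0), cons(0, 0))), cons(cons(cons(e, 0), cons(e, e)), cons(cons(e, e), e)))   [R2 at 2.1.2]

Reduce t₂ = k(cons(e, e), k(k(0, h(e)), e)):
1. k(cons(e, e), k(k(0, h(e)), e))  →  k(k(0, h(e)), e)   [R2 at ε]
2. k(k(0, h(e)), e)  →  e   [R2 at ε]

no — NF(t₁) = cons(cons(cons(cons(0, e), cons(e, 0)), cons(cons(0, 0), cons(0, 0))), cons(cons(cons(e, 0), cons(e, e)), cons(cons(e, e), e))), NF(t₂) = e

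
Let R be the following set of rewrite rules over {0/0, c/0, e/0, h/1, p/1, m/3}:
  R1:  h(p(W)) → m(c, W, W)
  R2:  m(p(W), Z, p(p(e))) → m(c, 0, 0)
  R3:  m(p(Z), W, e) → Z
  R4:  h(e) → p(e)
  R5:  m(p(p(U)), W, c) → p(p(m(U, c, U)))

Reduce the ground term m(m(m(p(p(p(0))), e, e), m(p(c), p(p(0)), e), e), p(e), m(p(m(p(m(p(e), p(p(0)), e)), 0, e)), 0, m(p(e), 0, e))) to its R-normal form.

1. m(m(m(p(p(p(0))), e, e), m(p(c), p(p(0)), e), e), p(e), m(p(m(p(m(p(e), p(p(0)), e)), 0, e)), 0, m(p(e), 0, e)))  →  m(m(p(p(0)), m(p(c), p(p(0)), e), e), p(e), m(p(m(p(m(p(e), p(p(0)), e)), 0, e)), 0, m(p(e), 0, e)))   [R3 at 1.1]
2. m(m(p(p(0)), m(p(c), p(p(0)), e), e), p(e), m(p(m(p(m(p(e), p(p(0)), e)), 0, e)), 0, m(p(e), 0, e)))  →  m(p(0), p(e), m(p(m(p(m(p(e), p(p(0)), e)), 0, e)), 0, m(p(e), 0, e)))   [R3 at 1]
3. m(p(0), p(e), m(p(m(p(m(p(e), p(p(0)), e)), 0, e)), 0, m(p(e), 0, e)))  →  m(p(0), p(e), m(p(m(p(e), p(p(0)), e)), 0, m(p(e), 0, e)))   [R3 at 3.1.1]
4. m(p(0), p(e), m(p(m(p(e), p(p(0)), e)), 0, m(p(e), 0, e)))  →  m(p(0), p(e), m(p(e), 0, m(p(e), 0, e)))   [R3 at 3.1.1]
5. m(p(0), p(e), m(p(e), 0, m(p(e), 0, e)))  →  m(p(0), p(e), m(p(e), 0, e))   [R3 at 3.3]
6. m(p(0), p(e), m(p(e), 0, e))  →  m(p(0), p(e), e)   [R3 at 3]
7. m(p(0), p(e), e)  →  0   [R3 at ε]

0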